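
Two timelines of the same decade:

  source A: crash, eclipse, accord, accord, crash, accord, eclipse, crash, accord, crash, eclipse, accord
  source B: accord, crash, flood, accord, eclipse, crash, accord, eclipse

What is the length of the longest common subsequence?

Match accord (source A #4, source B #1) → crash (source A #5, source B #2) → accord (source A #6, source B #4) → eclipse (source A #7, source B #5) → crash (source A #8, source B #6) → accord (source A #9, source B #7) → eclipse (source A #11, source B #8) — 7 events in the same relative order in both. Since dp[12][8] = 7, nothing longer is possible.

7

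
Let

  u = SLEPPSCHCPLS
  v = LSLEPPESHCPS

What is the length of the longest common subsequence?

10

One common subsequence of length 10: S at u[1]=v[2], then L at u[2]=v[3], then E at u[3]=v[4], then P at u[4]=v[5], then P at u[5]=v[6], then S at u[6]=v[8], then H at u[8]=v[9], then C at u[9]=v[10], then P at u[10]=v[11], then S at u[12]=v[12], and the DP table's final entry dp[12][12] is also 10, so no common subsequence is longer.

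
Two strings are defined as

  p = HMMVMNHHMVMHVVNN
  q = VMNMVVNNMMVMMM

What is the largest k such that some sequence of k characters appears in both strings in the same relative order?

8

Pick V at p[4]=q[1]; then M at p[5]=q[2]; then N at p[6]=q[3]; then M at p[11]=q[4]; then V at p[13]=q[5]; then V at p[14]=q[6]; then N at p[15]=q[7]; then N at p[16]=q[8]; all 8 characters appear in both, in order. The LCS DP gives dp[16][14] = 8, so this is optimal.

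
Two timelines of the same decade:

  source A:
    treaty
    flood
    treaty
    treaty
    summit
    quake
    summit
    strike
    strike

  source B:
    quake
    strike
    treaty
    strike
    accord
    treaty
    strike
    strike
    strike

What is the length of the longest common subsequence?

Taking treaty [1,3], then treaty [3,6], then strike [8,8], then strike [9,9] gives a common subsequence of length 4, and the DP table's final entry dp[9][9] is also 4, so no common subsequence is longer.

4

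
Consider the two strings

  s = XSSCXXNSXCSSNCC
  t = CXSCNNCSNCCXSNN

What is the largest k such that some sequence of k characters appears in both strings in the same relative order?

9

Pick X (s #1, t #2) → S (s #3, t #3) → C (s #4, t #4) → N (s #7, t #6) → C (s #10, t #7) → S (s #12, t #8) → N (s #13, t #9) → C (s #14, t #10) → C (s #15, t #11); all 9 characters appear in both, in order, and the DP table's final entry dp[15][15] is also 9, so no common subsequence is longer.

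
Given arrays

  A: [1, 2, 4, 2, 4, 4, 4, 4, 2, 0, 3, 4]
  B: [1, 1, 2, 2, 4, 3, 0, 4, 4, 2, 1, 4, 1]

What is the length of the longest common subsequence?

Pick 1 at A[1]=B[2] → 2 at A[2]=B[3] → 2 at A[4]=B[4] → 4 at A[5]=B[5] → 4 at A[7]=B[8] → 4 at A[8]=B[9] → 2 at A[9]=B[10] → 4 at A[12]=B[12]; all 8 values appear in both, in order. Since dp[12][13] = 8, nothing longer is possible.

8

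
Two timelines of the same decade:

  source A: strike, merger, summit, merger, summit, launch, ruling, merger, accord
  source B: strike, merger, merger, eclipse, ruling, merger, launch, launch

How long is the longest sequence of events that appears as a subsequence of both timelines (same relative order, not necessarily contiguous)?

Match strike (source A #1, source B #1), then merger (source A #2, source B #2), then merger (source A #4, source B #3), then ruling (source A #7, source B #5), then merger (source A #8, source B #6) — 5 events in the same relative order in both, and the DP table's final entry dp[9][8] is also 5, so no common subsequence is longer.

5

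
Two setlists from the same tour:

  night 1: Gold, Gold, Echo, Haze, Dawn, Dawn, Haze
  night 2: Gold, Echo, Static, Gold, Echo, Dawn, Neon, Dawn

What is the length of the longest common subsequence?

5

One common subsequence of length 5: Gold [1,1], Gold [2,4], Echo [3,5], Dawn [5,6], Dawn [6,8], and the DP table's final entry dp[7][8] is also 5, so no common subsequence is longer.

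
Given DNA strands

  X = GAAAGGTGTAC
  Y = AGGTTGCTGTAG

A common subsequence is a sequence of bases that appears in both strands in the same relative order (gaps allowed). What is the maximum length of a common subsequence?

7

Let dp[i][j] be the LCS length of the first i bases of X and the first j bases of Y. dp[i][j] = dp[i-1][j-1]+1 when the i-th and j-th bases match, else max(dp[i-1][j], dp[i][j-1]).
    ·  A  G  G  T  T  G  C  T  G  T  A  G
 ·  0  0  0  0  0  0  0  0  0  0  0  0  0
 G  0  0  1  1  1  1  1  1  1  1  1  1  1
 A  0  1  1  1  1  1  1  1  1  1  1  2  2
 A  0  1  1  1  1  1  1  1  1  1  1  2  2
 A  0  1  1  1  1  1  1  1  1  1  1  2  2
 G  0  1  2  2  2  2  2  2  2  2  2  2  3
 G  0  1  2  3  3  3  3  3  3  3  3  3  3
 T  0  1  2  3  4  4  4  4  4  4  4  4  4
 G  0  1  2  3  4  4  5  5  5  5  5  5  5
 T  0  1  2  3  4  5  5  5  6  6  6  6  6
 A  0  1  2  3  4  5  5  5  6  6  6  7  7
 C  0  1  2  3  4  5  5  6  6  6  6  7  7
dp[11][12] = 7. One LCS (by backtracking along matches): GGGTGTA.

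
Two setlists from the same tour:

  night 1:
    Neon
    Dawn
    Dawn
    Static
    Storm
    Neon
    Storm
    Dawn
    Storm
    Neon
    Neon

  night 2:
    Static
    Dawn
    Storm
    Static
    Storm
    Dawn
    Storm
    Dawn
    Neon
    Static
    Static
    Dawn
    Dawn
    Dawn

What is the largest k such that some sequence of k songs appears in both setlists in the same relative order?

Taking Dawn [2,2]; then Static [4,4]; then Storm [5,5]; then Storm [7,7]; then Dawn [8,8]; then Neon [10,9] gives a common subsequence of length 6. dp[11][14] = 6 confirms this is the maximum.

6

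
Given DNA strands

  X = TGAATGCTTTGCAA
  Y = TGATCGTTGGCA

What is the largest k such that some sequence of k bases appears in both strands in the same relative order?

Taking T (X #1, Y #1); then G (X #2, Y #2); then A (X #4, Y #3); then T (X #5, Y #4); then G (X #6, Y #6); then T (X #8, Y #7); then T (X #9, Y #8); then G (X #11, Y #10); then C (X #12, Y #11); then A (X #14, Y #12) gives a common subsequence of length 10. Since dp[14][12] = 10, nothing longer is possible.

10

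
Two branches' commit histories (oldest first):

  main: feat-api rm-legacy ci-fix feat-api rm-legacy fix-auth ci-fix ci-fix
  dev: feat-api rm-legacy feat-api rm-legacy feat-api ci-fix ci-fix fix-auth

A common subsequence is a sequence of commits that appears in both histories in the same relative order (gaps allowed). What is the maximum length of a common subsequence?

6

Pick feat-api [1,1], rm-legacy [2,2], feat-api [4,3], rm-legacy [5,4], ci-fix [7,6], ci-fix [8,7]; all 6 commits appear in both, in order, and the DP table's final entry dp[8][8] is also 6, so no common subsequence is longer.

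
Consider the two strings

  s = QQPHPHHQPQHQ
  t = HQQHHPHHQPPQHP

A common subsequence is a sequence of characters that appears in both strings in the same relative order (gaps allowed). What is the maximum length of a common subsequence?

Pick Q [1,2] → Q [2,3] → H [4,5] → P [5,6] → H [6,7] → H [7,8] → Q [8,9] → P [9,11] → Q [10,12] → H [11,13]; all 10 characters appear in both, in order. Since dp[12][14] = 10, nothing longer is possible.

10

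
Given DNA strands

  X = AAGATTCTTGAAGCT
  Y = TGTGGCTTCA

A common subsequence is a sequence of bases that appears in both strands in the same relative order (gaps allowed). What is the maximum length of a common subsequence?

Let dp[i][j] be the LCS length of the first i bases of X and the first j bases of Y. dp[i][j] = dp[i-1][j-1]+1 when the i-th and j-th bases match, else max(dp[i-1][j], dp[i][j-1]).
    ·  T  G  T  G  G  C  T  T  C  A
 ·  0  0  0  0  0  0  0  0  0  0  0
 A  0  0  0  0  0  0  0  0  0  0  1
 A  0  0  0  0  0  0  0  0  0  0  1
 G  0  0  1  1  1  1  1  1  1  1  1
 A  0  0  1  1  1  1  1  1  1  1  2
 T  0  1  1  2  2  2  2  2  2  2  2
 T  0  1  1  2  2  2  2  3  3  3  3
 C  0  1  1  2  2  2  3  3  3  4  4
 T  0  1  1  2  2  2  3  4  4  4  4
 T  0  1  1  2  2  2  3  4  5  5  5
 G  0  1  2  2  3  3  3  4  5  5  5
 A  0  1  2  2  3  3  3  4  5  5  6
 A  0  1  2  2  3  3  3  4  5  5  6
 G  0  1  2  2  3  4  4  4  5  5  6
 C  0  1  2  2  3  4  5  5  5  6  6
 T  0  1  2  3  3  4  5  6  6  6  6
dp[15][10] = 6. One LCS (by backtracking along matches): GTCTTA.

6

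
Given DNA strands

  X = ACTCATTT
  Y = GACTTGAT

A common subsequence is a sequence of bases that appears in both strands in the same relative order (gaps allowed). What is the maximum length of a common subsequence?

Pick A at X[1]=Y[2], then C at X[2]=Y[3], then T at X[3]=Y[5], then A at X[5]=Y[7], then T at X[8]=Y[8]; all 5 bases appear in both, in order. The LCS DP gives dp[8][8] = 5, so this is optimal.

5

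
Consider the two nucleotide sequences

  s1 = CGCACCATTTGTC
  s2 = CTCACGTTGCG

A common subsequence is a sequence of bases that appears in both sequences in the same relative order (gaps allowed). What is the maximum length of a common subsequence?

One common subsequence of length 8: C [1,1] → C [3,3] → A [4,4] → C [5,5] → T [9,7] → T [10,8] → G [11,9] → C [13,10]. The LCS DP gives dp[13][11] = 8, so this is optimal.

8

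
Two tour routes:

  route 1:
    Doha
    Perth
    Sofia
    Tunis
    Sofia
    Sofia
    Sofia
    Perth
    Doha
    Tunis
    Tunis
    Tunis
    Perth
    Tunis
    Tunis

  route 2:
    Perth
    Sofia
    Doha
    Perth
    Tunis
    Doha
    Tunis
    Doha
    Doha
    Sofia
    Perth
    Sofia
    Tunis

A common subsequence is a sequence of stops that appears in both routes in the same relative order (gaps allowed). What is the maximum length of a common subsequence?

7

Taking Doha at route 1[1]=route 2[3]; then Perth at route 1[2]=route 2[4]; then Tunis at route 1[4]=route 2[5]; then Doha at route 1[9]=route 2[6]; then Tunis at route 1[10]=route 2[7]; then Perth at route 1[13]=route 2[11]; then Tunis at route 1[15]=route 2[13] gives a common subsequence of length 7. Since dp[15][13] = 7, nothing longer is possible.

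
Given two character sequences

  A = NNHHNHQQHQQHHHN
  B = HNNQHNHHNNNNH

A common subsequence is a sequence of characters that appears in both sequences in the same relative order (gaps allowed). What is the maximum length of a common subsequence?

Match N at A[1]=B[2]; then N at A[2]=B[3]; then H at A[4]=B[5]; then N at A[5]=B[6]; then H at A[6]=B[7]; then H at A[9]=B[8]; then H at A[14]=B[13] — 7 characters in the same relative order in both. dp[15][13] = 7 confirms this is the maximum.

7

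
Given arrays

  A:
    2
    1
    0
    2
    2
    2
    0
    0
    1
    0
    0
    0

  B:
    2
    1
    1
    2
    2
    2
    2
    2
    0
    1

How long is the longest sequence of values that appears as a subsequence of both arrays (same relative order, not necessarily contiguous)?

7

Let dp[i][j] be the LCS length of the first i values of A and the first j values of B. dp[i][j] = dp[i-1][j-1]+1 when the i-th and j-th values match, else max(dp[i-1][j], dp[i][j-1]).
    ·  2  1  1  2  2  2  2  2  0  1
 ·  0  0  0  0  0  0  0  0  0  0  0
 2  0  1  1  1  1  1  1  1  1  1  1
 1  0  1  2  2  2  2  2  2  2  2  2
 0  0  1  2  2  2  2  2  2  2  3  3
 2  0  1  2  2  3  3  3  3  3  3  3
 2  0  1  2  2  3  4  4  4  4  4  4
 2  0  1  2  2  3  4  5  5  5  5  5
 0  0  1  2  2  3  4  5  5  5  6  6
 0  0  1  2  2  3  4  5  5  5  6  6
 1  0  1  2  3  3  4  5  5  5  6  7
 0  0  1  2  3  3  4  5  5  5  6  7
 0  0  1  2  3  3  4  5  5  5  6  7
 0  0  1  2  3  3  4  5  5  5  6  7
dp[12][10] = 7. One LCS (by backtracking along matches): 2, 1, 2, 2, 2, 0, 1.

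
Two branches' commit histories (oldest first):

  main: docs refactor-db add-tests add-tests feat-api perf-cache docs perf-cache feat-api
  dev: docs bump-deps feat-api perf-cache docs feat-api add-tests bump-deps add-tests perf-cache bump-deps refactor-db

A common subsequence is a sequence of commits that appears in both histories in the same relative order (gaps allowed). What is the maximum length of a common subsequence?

Match docs at main[1]=dev[1] → feat-api at main[5]=dev[3] → perf-cache at main[6]=dev[4] → docs at main[7]=dev[5] → perf-cache at main[8]=dev[10] — 5 commits in the same relative order in both. Since dp[9][12] = 5, nothing longer is possible.

5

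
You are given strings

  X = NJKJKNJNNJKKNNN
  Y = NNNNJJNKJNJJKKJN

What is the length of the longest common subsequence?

10

One common subsequence of length 10: N at X[1]=Y[4]; then J at X[2]=Y[6]; then K at X[3]=Y[8]; then J at X[4]=Y[9]; then N at X[6]=Y[10]; then J at X[7]=Y[11]; then J at X[10]=Y[12]; then K at X[11]=Y[13]; then K at X[12]=Y[14]; then N at X[15]=Y[16]. The LCS DP gives dp[15][16] = 10, so this is optimal.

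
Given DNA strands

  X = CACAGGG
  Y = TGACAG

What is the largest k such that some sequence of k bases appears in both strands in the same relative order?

Taking A at X[2]=Y[3], then C at X[3]=Y[4], then A at X[4]=Y[5], then G at X[7]=Y[6] gives a common subsequence of length 4. dp[7][6] = 4 confirms this is the maximum.

4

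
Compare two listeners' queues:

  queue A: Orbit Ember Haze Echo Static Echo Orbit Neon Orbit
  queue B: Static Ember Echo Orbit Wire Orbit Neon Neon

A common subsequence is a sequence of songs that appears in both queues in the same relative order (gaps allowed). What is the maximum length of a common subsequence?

4

Pick Ember at queue A[2]=queue B[2]; then Echo at queue A[4]=queue B[3]; then Orbit at queue A[7]=queue B[6]; then Neon at queue A[8]=queue B[8]; all 4 songs appear in both, in order, and the DP table's final entry dp[9][8] is also 4, so no common subsequence is longer.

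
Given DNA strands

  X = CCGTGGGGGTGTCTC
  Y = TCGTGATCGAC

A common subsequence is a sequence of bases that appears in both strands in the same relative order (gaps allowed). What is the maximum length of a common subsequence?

7

Pick C (X #2, Y #2) → G (X #3, Y #3) → T (X #4, Y #4) → G (X #5, Y #5) → T (X #10, Y #7) → G (X #11, Y #9) → C (X #15, Y #11); all 7 bases appear in both, in order. Since dp[15][11] = 7, nothing longer is possible.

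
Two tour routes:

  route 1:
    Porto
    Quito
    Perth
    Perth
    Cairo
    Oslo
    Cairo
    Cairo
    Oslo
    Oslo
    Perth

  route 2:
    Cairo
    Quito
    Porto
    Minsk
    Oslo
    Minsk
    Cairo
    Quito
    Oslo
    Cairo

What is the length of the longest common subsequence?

4

One common subsequence of length 4: Porto [1,3]; then Quito [2,8]; then Oslo [6,9]; then Cairo [8,10]. Since dp[11][10] = 4, nothing longer is possible.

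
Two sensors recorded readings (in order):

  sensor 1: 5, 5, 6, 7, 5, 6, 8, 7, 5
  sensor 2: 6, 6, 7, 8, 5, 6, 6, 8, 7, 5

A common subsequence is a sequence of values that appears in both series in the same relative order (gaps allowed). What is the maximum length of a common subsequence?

Match 6 (sensor 1 #3, sensor 2 #2); then 7 (sensor 1 #4, sensor 2 #3); then 5 (sensor 1 #5, sensor 2 #5); then 6 (sensor 1 #6, sensor 2 #7); then 8 (sensor 1 #7, sensor 2 #8); then 7 (sensor 1 #8, sensor 2 #9); then 5 (sensor 1 #9, sensor 2 #10) — 7 values in the same relative order in both. Since dp[9][10] = 7, nothing longer is possible.

7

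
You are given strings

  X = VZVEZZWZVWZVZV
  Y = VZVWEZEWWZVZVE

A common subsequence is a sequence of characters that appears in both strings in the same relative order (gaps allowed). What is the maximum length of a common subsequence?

11

One common subsequence of length 11: V [1,1], Z [2,2], V [3,3], E [4,5], Z [5,6], W [7,8], W [10,9], Z [11,10], V [12,11], Z [13,12], V [14,13]. Since dp[14][14] = 11, nothing longer is possible.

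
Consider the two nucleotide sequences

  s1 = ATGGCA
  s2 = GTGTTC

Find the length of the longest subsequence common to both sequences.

One common subsequence of length 3: T at s1[2]=s2[2], then G at s1[3]=s2[3], then C at s1[5]=s2[6]. Since dp[6][6] = 3, nothing longer is possible.

3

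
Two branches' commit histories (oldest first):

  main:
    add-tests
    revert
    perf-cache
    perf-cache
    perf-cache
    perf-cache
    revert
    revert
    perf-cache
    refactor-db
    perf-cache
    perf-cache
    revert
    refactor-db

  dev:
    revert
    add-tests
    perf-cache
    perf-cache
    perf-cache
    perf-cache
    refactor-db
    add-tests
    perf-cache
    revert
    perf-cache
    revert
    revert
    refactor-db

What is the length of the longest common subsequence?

Match add-tests at main[1]=dev[2]; then perf-cache at main[4]=dev[3]; then perf-cache at main[5]=dev[4]; then perf-cache at main[6]=dev[5]; then perf-cache at main[9]=dev[6]; then refactor-db at main[10]=dev[7]; then perf-cache at main[11]=dev[9]; then perf-cache at main[12]=dev[11]; then revert at main[13]=dev[13]; then refactor-db at main[14]=dev[14] — 10 commits in the same relative order in both. Since dp[14][14] = 10, nothing longer is possible.

10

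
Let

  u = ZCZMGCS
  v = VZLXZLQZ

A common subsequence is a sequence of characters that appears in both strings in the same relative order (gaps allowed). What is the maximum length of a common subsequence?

Match Z at u[1]=v[5] → Z at u[3]=v[8] — 2 characters in the same relative order in both. Since dp[7][8] = 2, nothing longer is possible.

2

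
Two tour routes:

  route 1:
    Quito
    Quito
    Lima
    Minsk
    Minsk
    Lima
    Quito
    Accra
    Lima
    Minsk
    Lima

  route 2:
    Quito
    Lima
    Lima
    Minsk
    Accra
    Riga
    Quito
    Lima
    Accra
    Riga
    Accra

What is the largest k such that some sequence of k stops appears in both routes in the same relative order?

5

Match Quito at route 1[1]=route 2[1], Lima at route 1[3]=route 2[3], Minsk at route 1[4]=route 2[4], Lima at route 1[6]=route 2[8], Accra at route 1[8]=route 2[11] — 5 stops in the same relative order in both. dp[11][11] = 5 confirms this is the maximum.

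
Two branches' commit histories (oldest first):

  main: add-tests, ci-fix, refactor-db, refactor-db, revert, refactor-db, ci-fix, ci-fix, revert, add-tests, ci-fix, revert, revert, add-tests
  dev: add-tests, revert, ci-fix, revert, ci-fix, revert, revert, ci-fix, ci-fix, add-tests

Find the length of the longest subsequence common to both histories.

Pick add-tests [1,1]; then revert [5,2]; then ci-fix [8,3]; then revert [9,4]; then ci-fix [11,5]; then revert [12,6]; then revert [13,7]; then add-tests [14,10]; all 8 commits appear in both, in order. The LCS DP gives dp[14][10] = 8, so this is optimal.

8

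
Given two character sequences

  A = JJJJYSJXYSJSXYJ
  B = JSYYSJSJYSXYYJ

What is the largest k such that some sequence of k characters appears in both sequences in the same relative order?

10

Match J (A #1, B #1); then Y (A #5, B #4); then S (A #6, B #5); then J (A #7, B #6); then S (A #10, B #7); then J (A #11, B #8); then S (A #12, B #10); then X (A #13, B #11); then Y (A #14, B #13); then J (A #15, B #14) — 10 characters in the same relative order in both. Since dp[15][14] = 10, nothing longer is possible.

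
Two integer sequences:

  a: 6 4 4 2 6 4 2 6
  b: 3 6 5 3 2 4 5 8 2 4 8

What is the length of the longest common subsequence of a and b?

4

Pick 6 (a #1, b #2), 4 (a #2, b #6), 2 (a #4, b #9), 4 (a #6, b #10); all 4 values appear in both, in order. The LCS DP gives dp[8][11] = 4, so this is optimal.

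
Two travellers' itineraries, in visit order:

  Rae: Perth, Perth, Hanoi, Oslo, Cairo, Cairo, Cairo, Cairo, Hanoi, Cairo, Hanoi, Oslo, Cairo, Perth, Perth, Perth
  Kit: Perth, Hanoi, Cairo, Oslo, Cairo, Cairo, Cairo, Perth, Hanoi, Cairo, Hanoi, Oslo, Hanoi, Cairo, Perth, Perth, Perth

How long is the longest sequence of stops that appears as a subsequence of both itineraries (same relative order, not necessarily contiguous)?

14

One common subsequence of length 14: Perth at Rae[2]=Kit[1], Hanoi at Rae[3]=Kit[2], Oslo at Rae[4]=Kit[4], Cairo at Rae[5]=Kit[5], Cairo at Rae[6]=Kit[6], Cairo at Rae[7]=Kit[7], Hanoi at Rae[9]=Kit[9], Cairo at Rae[10]=Kit[10], Hanoi at Rae[11]=Kit[11], Oslo at Rae[12]=Kit[12], Cairo at Rae[13]=Kit[14], Perth at Rae[14]=Kit[15], Perth at Rae[15]=Kit[16], Perth at Rae[16]=Kit[17]. dp[16][17] = 14 confirms this is the maximum.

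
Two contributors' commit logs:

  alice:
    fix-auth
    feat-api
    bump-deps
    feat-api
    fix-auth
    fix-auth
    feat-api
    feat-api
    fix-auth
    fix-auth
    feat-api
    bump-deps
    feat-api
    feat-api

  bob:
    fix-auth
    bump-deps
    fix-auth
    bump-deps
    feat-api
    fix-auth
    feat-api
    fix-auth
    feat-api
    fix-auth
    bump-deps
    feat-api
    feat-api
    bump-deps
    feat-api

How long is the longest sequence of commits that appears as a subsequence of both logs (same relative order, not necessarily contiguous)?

10

Taking fix-auth at alice[1]=bob[3] → bump-deps at alice[3]=bob[4] → feat-api at alice[4]=bob[5] → fix-auth at alice[5]=bob[6] → fix-auth at alice[6]=bob[8] → feat-api at alice[7]=bob[9] → feat-api at alice[8]=bob[12] → feat-api at alice[11]=bob[13] → bump-deps at alice[12]=bob[14] → feat-api at alice[14]=bob[15] gives a common subsequence of length 10. Since dp[14][15] = 10, nothing longer is possible.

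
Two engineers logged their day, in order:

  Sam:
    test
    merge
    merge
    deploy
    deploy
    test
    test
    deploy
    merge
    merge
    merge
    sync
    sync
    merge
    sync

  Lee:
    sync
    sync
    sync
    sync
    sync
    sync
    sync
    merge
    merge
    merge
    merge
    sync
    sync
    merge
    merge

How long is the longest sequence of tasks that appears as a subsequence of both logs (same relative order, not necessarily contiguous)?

One common subsequence of length 7: merge [3,8]; then merge [9,9]; then merge [10,10]; then merge [11,11]; then sync [12,12]; then sync [13,13]; then merge [14,15]. dp[15][15] = 7 confirms this is the maximum.

7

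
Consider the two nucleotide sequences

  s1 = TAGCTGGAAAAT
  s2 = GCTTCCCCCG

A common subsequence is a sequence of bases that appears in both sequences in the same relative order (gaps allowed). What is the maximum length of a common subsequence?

4

Let dp[i][j] be the LCS length of the first i bases of s1 and the first j bases of s2. dp[i][j] = dp[i-1][j-1]+1 when the i-th and j-th bases match, else max(dp[i-1][j], dp[i][j-1]).
    ·  G  C  T  T  C  C  C  C  C  G
 ·  0  0  0  0  0  0  0  0  0  0  0
 T  0  0  0  1  1  1  1  1  1  1  1
 A  0  0  0  1  1  1  1  1  1  1  1
 G  0  1  1  1  1  1  1  1  1  1  2
 C  0  1  2  2  2  2  2  2  2  2  2
 T  0  1  2  3  3  3  3  3  3  3  3
 G  0  1  2  3  3  3  3  3  3  3  4
 G  0  1  2  3  3  3  3  3  3  3  4
 A  0  1  2  3  3  3  3  3  3  3  4
 A  0  1  2  3  3  3  3  3  3  3  4
 A  0  1  2  3  3  3  3  3  3  3  4
 A  0  1  2  3  3  3  3  3  3  3  4
 T  0  1  2  3  4  4  4  4  4  4  4
dp[12][10] = 4. One LCS (by backtracking along matches): GCTG.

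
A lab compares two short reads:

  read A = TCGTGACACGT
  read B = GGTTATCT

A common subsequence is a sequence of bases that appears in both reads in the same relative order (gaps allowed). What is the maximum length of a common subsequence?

Let dp[i][j] be the LCS length of the first i bases of read A and the first j bases of read B. dp[i][j] = dp[i-1][j-1]+1 when the i-th and j-th bases match, else max(dp[i-1][j], dp[i][j-1]).
    ·  G  G  T  T  A  T  C  T
 ·  0  0  0  0  0  0  0  0  0
 T  0  0  0  1  1  1  1  1  1
 C  0  0  0  1  1  1  1  2  2
 G  0  1  1  1  1  1  1  2  2
 T  0  1  1  2  2  2  2  2  3
 G  0  1  2  2  2  2  2  2  3
 A  0  1  2  2  2  3  3  3  3
 C  0  1  2  2  2  3  3  4  4
 A  0  1  2  2  2  3  3  4  4
 C  0  1  2  2  2  3  3  4  4
 G  0  1  2  2  2  3  3  4  4
 T  0  1  2  3  3  3  4  4  5
dp[11][8] = 5. One LCS (by backtracking along matches): TTACT.

5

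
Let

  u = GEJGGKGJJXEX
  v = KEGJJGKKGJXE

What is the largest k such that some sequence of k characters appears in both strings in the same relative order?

Pick G [1,3]; then J [3,5]; then G [4,6]; then K [6,8]; then G [7,9]; then J [9,10]; then X [10,11]; then E [11,12]; all 8 characters appear in both, in order. dp[12][12] = 8 confirms this is the maximum.

8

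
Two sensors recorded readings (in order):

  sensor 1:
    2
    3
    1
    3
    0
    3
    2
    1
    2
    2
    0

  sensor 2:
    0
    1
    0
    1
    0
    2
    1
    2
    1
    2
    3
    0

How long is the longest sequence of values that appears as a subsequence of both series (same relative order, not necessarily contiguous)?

One common subsequence of length 7: 1 (sensor 1 #3, sensor 2 #4), 0 (sensor 1 #5, sensor 2 #5), 2 (sensor 1 #7, sensor 2 #6), 1 (sensor 1 #8, sensor 2 #7), 2 (sensor 1 #9, sensor 2 #8), 2 (sensor 1 #10, sensor 2 #10), 0 (sensor 1 #11, sensor 2 #12), and the DP table's final entry dp[11][12] is also 7, so no common subsequence is longer.

7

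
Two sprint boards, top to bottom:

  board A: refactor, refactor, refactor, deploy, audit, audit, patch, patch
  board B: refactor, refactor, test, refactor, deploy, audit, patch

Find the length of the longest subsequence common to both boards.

6

Taking refactor at board A[1]=board B[1]; then refactor at board A[2]=board B[2]; then refactor at board A[3]=board B[4]; then deploy at board A[4]=board B[5]; then audit at board A[6]=board B[6]; then patch at board A[8]=board B[7] gives a common subsequence of length 6. dp[8][7] = 6 confirms this is the maximum.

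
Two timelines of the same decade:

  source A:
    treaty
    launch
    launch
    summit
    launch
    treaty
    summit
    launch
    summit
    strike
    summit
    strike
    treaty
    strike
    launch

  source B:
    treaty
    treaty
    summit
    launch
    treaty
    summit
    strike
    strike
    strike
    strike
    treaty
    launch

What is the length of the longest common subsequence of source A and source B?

9

Taking treaty [1,2]; then summit [4,3]; then launch [5,4]; then treaty [6,5]; then summit [7,6]; then strike [10,9]; then strike [12,10]; then treaty [13,11]; then launch [15,12] gives a common subsequence of length 9. dp[15][12] = 9 confirms this is the maximum.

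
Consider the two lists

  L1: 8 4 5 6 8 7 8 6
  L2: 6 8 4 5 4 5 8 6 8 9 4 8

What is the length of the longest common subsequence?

6

Match 8 (L1 #1, L2 #2) → 4 (L1 #2, L2 #5) → 5 (L1 #3, L2 #6) → 6 (L1 #4, L2 #8) → 8 (L1 #5, L2 #9) → 8 (L1 #7, L2 #12) — 6 values in the same relative order in both. Since dp[8][12] = 6, nothing longer is possible.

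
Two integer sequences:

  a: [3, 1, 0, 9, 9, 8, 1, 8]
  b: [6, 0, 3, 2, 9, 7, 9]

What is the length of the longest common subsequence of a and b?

One common subsequence of length 3: 3 (a #1, b #3), 9 (a #4, b #5), 9 (a #5, b #7). The LCS DP gives dp[8][7] = 3, so this is optimal.

3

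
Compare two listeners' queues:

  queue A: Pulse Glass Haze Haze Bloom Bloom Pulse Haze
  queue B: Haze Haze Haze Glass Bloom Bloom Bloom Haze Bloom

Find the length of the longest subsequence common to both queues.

One common subsequence of length 5: Haze at queue A[3]=queue B[2] → Haze at queue A[4]=queue B[3] → Bloom at queue A[5]=queue B[6] → Bloom at queue A[6]=queue B[7] → Haze at queue A[8]=queue B[8]. The LCS DP gives dp[8][9] = 5, so this is optimal.

5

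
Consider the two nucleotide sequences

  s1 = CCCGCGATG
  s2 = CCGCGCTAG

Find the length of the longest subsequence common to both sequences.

7

Pick C [1,1], then C [2,2], then C [3,4], then G [4,5], then C [5,6], then A [7,8], then G [9,9]; all 7 bases appear in both, in order. The LCS DP gives dp[9][9] = 7, so this is optimal.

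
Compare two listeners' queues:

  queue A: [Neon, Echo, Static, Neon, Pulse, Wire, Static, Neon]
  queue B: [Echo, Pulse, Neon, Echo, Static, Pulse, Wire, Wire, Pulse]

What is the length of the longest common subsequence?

Pick Neon at queue A[1]=queue B[3]; then Echo at queue A[2]=queue B[4]; then Static at queue A[3]=queue B[5]; then Pulse at queue A[5]=queue B[6]; then Wire at queue A[6]=queue B[8]; all 5 songs appear in both, in order. Since dp[8][9] = 5, nothing longer is possible.

5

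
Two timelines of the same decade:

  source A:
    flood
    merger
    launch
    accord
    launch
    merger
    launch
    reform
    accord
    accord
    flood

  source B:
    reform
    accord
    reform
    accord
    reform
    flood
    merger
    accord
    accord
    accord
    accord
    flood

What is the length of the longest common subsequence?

One common subsequence of length 6: flood (source A #1, source B #6) → merger (source A #2, source B #7) → accord (source A #4, source B #9) → accord (source A #9, source B #10) → accord (source A #10, source B #11) → flood (source A #11, source B #12). The LCS DP gives dp[11][12] = 6, so this is optimal.

6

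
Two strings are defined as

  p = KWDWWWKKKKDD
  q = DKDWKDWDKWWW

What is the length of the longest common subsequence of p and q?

6

One common subsequence of length 6: K (p #1, q #5) → W (p #2, q #7) → D (p #3, q #8) → W (p #4, q #10) → W (p #5, q #11) → W (p #6, q #12), and the DP table's final entry dp[12][12] is also 6, so no common subsequence is longer.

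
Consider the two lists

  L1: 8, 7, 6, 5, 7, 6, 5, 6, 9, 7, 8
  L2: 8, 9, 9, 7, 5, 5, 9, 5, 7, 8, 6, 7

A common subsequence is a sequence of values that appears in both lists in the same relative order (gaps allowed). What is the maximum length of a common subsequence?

Let dp[i][j] be the LCS length of the first i values of L1 and the first j values of L2. dp[i][j] = dp[i-1][j-1]+1 when the i-th and j-th values match, else max(dp[i-1][j], dp[i][j-1]).
    ·  8  9  9  7  5  5  9  5  7  8  6  7
 ·  0  0  0  0  0  0  0  0  0  0  0  0  0
 8  0  1  1  1  1  1  1  1  1  1  1  1  1
 7  0  1  1  1  2  2  2  2  2  2  2  2  2
 6  0  1  1  1  2  2  2  2  2  2  2  3  3
 5  0  1  1  1  2  3  3  3  3  3  3  3  3
 7  0  1  1  1  2  3  3  3  3  4  4  4  4
 6  0  1  1  1  2  3  3  3  3  4  4  5  5
 5  0  1  1  1  2  3  4  4  4  4  4  5  5
 6  0  1  1  1  2  3  4  4  4  4  4  5  5
 9  0  1  2  2  2  3  4  5  5  5  5  5  5
 7  0  1  2  2  3  3  4  5  5  6  6  6  6
 8  0  1  2  2  3  3  4  5  5  6  7  7  7
dp[11][12] = 7. One LCS (by backtracking along matches): 8, 7, 5, 5, 9, 7, 8.

7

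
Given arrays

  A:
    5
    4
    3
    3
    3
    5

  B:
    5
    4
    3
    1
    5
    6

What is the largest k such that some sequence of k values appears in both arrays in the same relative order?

4

Let dp[i][j] be the LCS length of the first i values of A and the first j values of B. dp[i][j] = dp[i-1][j-1]+1 when the i-th and j-th values match, else max(dp[i-1][j], dp[i][j-1]).
    ·  5  4  3  1  5  6
 ·  0  0  0  0  0  0  0
 5  0  1  1  1  1  1  1
 4  0  1  2  2  2  2  2
 3  0  1  2  3  3  3  3
 3  0  1  2  3  3  3  3
 3  0  1  2  3  3  3  3
 5  0  1  2  3  3  4  4
dp[6][6] = 4. One LCS (by backtracking along matches): 5, 4, 3, 5.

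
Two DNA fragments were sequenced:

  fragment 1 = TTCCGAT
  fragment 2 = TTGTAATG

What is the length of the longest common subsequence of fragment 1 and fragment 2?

Taking T at fragment 1[1]=fragment 2[1]; then T at fragment 1[2]=fragment 2[2]; then G at fragment 1[5]=fragment 2[3]; then A at fragment 1[6]=fragment 2[6]; then T at fragment 1[7]=fragment 2[7] gives a common subsequence of length 5. Since dp[7][8] = 5, nothing longer is possible.

5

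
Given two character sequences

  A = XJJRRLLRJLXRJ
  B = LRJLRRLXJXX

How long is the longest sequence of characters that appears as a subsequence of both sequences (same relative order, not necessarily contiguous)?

6

Pick J at A[2]=B[3], then R at A[4]=B[5], then R at A[5]=B[6], then L at A[6]=B[7], then J at A[9]=B[9], then X at A[11]=B[11]; all 6 characters appear in both, in order. Since dp[13][11] = 6, nothing longer is possible.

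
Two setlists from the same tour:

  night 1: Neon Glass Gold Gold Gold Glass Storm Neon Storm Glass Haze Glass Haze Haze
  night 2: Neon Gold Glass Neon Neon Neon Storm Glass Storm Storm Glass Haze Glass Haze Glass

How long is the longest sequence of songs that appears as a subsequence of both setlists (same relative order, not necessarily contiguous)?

Match Neon [1,1]; then Glass [2,3]; then Glass [6,8]; then Storm [7,9]; then Storm [9,10]; then Glass [10,11]; then Haze [11,12]; then Glass [12,13]; then Haze [13,14] — 9 songs in the same relative order in both. The LCS DP gives dp[14][15] = 9, so this is optimal.

9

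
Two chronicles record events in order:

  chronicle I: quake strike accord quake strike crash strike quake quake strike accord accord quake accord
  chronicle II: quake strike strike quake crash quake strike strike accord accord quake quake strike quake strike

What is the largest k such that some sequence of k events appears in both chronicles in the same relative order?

9

One common subsequence of length 9: quake (chronicle I #1, chronicle II #1); then strike (chronicle I #2, chronicle II #3); then quake (chronicle I #4, chronicle II #6); then strike (chronicle I #5, chronicle II #7); then strike (chronicle I #7, chronicle II #8); then quake (chronicle I #8, chronicle II #11); then quake (chronicle I #9, chronicle II #12); then strike (chronicle I #10, chronicle II #13); then quake (chronicle I #13, chronicle II #14), and the DP table's final entry dp[14][15] is also 9, so no common subsequence is longer.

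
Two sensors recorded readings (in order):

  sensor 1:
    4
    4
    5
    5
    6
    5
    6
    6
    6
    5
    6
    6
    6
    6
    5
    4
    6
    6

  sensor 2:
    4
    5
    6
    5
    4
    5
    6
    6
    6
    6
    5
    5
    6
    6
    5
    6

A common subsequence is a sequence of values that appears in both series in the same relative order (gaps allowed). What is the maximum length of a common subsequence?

Taking 4 [1,1], then 4 [2,5], then 5 [4,6], then 6 [5,7], then 6 [7,8], then 6 [8,9], then 6 [9,10], then 5 [10,12], then 6 [13,13], then 6 [14,14], then 5 [15,15], then 6 [18,16] gives a common subsequence of length 12. Since dp[18][16] = 12, nothing longer is possible.

12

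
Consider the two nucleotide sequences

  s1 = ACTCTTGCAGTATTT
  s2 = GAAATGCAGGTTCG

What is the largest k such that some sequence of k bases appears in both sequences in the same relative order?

One common subsequence of length 8: A [1,4] → T [6,5] → G [7,6] → C [8,7] → A [9,8] → G [10,10] → T [11,11] → T [13,12]. The LCS DP gives dp[15][14] = 8, so this is optimal.

8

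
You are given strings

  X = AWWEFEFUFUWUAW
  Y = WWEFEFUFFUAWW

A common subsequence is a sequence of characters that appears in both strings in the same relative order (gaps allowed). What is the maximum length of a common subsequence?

11

Match W [2,1], W [3,2], E [4,3], F [5,4], E [6,5], F [7,6], U [8,7], F [9,9], U [10,10], W [11,12], W [14,13] — 11 characters in the same relative order in both. Since dp[14][13] = 11, nothing longer is possible.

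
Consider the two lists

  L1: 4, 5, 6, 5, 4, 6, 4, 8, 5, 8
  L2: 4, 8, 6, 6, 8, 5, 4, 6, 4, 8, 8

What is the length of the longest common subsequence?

Pick 4 at L1[1]=L2[1] → 6 at L1[3]=L2[4] → 5 at L1[4]=L2[6] → 4 at L1[5]=L2[7] → 6 at L1[6]=L2[8] → 4 at L1[7]=L2[9] → 8 at L1[8]=L2[10] → 8 at L1[10]=L2[11]; all 8 values appear in both, in order. Since dp[10][11] = 8, nothing longer is possible.

8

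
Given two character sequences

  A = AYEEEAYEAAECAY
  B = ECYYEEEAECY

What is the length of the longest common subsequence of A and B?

8

Pick Y (A #2, B #4) → E (A #4, B #5) → E (A #5, B #6) → E (A #8, B #7) → A (A #10, B #8) → E (A #11, B #9) → C (A #12, B #10) → Y (A #14, B #11); all 8 characters appear in both, in order. Since dp[14][11] = 8, nothing longer is possible.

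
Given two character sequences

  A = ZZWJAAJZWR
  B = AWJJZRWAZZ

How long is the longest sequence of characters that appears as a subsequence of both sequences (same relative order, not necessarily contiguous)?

5

Pick W (A #3, B #2) → J (A #4, B #3) → J (A #7, B #4) → Z (A #8, B #5) → W (A #9, B #7); all 5 characters appear in both, in order, and the DP table's final entry dp[10][10] is also 5, so no common subsequence is longer.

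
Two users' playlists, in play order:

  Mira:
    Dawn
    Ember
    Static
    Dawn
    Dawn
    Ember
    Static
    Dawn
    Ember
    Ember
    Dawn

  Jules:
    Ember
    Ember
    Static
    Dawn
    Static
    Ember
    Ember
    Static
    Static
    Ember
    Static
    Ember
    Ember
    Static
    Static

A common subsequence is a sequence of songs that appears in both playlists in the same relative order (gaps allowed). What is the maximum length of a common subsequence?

One common subsequence of length 7: Dawn (Mira #1, Jules #4) → Ember (Mira #2, Jules #7) → Static (Mira #3, Jules #9) → Ember (Mira #6, Jules #10) → Static (Mira #7, Jules #11) → Ember (Mira #9, Jules #12) → Ember (Mira #10, Jules #13). Since dp[11][15] = 7, nothing longer is possible.

7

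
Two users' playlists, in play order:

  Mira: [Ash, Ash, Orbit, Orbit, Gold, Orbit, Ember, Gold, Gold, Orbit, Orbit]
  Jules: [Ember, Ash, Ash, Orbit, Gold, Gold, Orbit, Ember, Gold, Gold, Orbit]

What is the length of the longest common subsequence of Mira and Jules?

9

Pick Ash (Mira #1, Jules #2), Ash (Mira #2, Jules #3), Orbit (Mira #3, Jules #4), Gold (Mira #5, Jules #6), Orbit (Mira #6, Jules #7), Ember (Mira #7, Jules #8), Gold (Mira #8, Jules #9), Gold (Mira #9, Jules #10), Orbit (Mira #11, Jules #11); all 9 songs appear in both, in order, and the DP table's final entry dp[11][11] is also 9, so no common subsequence is longer.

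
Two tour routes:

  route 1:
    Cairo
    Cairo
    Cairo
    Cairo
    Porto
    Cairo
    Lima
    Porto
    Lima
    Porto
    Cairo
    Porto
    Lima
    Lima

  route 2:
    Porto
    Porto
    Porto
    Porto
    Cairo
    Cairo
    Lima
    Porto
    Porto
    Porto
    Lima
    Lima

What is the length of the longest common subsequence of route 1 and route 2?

Taking Cairo [4,5], then Cairo [6,6], then Lima [7,7], then Porto [8,8], then Porto [10,9], then Porto [12,10], then Lima [13,11], then Lima [14,12] gives a common subsequence of length 8. Since dp[14][12] = 8, nothing longer is possible.

8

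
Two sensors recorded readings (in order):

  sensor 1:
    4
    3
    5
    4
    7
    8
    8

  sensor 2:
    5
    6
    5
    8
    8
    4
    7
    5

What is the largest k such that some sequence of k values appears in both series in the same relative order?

3

Let dp[i][j] be the LCS length of the first i values of sensor 1 and the first j values of sensor 2. dp[i][j] = dp[i-1][j-1]+1 when the i-th and j-th values match, else max(dp[i-1][j], dp[i][j-1]).
    ·  5  6  5  8  8  4  7  5
 ·  0  0  0  0  0  0  0  0  0
 4  0  0  0  0  0  0  1  1  1
 3  0  0  0  0  0  0  1  1  1
 5  0  1  1  1  1  1  1  1  2
 4  0  1  1  1  1  1  2  2  2
 7  0  1  1  1  1  1  2  3  3
 8  0  1  1  1  2  2  2  3  3
 8  0  1  1  1  2  3  3  3  3
dp[7][8] = 3. One LCS (by backtracking along matches): 5, 4, 7.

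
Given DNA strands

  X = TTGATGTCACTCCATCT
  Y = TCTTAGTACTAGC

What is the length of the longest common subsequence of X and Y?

Match T [1,3], then T [2,4], then A [4,5], then G [6,6], then T [7,7], then A [9,8], then C [10,9], then T [11,10], then A [14,11], then C [16,13] — 10 bases in the same relative order in both, and the DP table's final entry dp[17][13] is also 10, so no common subsequence is longer.

10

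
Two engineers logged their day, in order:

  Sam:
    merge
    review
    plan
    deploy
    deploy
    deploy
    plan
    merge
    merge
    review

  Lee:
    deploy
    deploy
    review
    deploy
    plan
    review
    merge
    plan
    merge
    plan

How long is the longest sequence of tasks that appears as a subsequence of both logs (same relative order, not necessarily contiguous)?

One common subsequence of length 6: deploy at Sam[4]=Lee[1] → deploy at Sam[5]=Lee[2] → deploy at Sam[6]=Lee[4] → plan at Sam[7]=Lee[5] → merge at Sam[8]=Lee[7] → merge at Sam[9]=Lee[9], and the DP table's final entry dp[10][10] is also 6, so no common subsequence is longer.

6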